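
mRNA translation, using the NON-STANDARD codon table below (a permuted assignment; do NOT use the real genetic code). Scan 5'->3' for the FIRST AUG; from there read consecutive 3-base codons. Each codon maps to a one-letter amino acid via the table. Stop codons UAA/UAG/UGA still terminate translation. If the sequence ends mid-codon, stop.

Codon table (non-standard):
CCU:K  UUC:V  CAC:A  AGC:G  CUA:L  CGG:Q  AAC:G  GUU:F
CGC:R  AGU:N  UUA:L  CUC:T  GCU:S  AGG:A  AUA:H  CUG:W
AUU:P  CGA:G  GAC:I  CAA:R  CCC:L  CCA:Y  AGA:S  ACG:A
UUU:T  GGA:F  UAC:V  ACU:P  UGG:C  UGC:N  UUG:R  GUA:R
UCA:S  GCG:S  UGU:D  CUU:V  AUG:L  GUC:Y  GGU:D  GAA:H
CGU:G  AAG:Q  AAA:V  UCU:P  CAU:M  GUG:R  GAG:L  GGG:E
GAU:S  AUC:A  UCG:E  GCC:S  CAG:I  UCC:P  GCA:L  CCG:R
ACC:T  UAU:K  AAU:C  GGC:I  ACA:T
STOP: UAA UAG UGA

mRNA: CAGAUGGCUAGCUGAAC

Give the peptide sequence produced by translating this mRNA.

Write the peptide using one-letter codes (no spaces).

Answer: LSG

Derivation:
start AUG at pos 3
pos 3: AUG -> L; peptide=L
pos 6: GCU -> S; peptide=LS
pos 9: AGC -> G; peptide=LSG
pos 12: UGA -> STOP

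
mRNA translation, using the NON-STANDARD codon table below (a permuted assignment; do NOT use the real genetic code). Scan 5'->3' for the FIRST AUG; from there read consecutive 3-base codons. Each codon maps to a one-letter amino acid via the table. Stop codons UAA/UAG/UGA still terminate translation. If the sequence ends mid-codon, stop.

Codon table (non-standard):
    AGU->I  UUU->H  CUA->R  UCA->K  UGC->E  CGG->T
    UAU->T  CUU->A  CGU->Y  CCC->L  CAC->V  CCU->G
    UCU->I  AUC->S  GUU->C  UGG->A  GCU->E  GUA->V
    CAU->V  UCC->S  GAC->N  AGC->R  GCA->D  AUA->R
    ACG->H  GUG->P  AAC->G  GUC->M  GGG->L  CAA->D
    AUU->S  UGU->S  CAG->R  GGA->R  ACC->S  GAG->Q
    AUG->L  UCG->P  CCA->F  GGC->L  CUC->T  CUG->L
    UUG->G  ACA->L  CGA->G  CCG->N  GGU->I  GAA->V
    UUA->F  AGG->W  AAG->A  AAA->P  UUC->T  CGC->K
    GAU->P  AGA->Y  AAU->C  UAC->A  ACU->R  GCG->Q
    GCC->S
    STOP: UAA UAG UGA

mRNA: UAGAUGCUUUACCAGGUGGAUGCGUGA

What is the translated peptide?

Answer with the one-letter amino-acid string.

Answer: LAARPPQ

Derivation:
start AUG at pos 3
pos 3: AUG -> L; peptide=L
pos 6: CUU -> A; peptide=LA
pos 9: UAC -> A; peptide=LAA
pos 12: CAG -> R; peptide=LAAR
pos 15: GUG -> P; peptide=LAARP
pos 18: GAU -> P; peptide=LAARPP
pos 21: GCG -> Q; peptide=LAARPPQ
pos 24: UGA -> STOP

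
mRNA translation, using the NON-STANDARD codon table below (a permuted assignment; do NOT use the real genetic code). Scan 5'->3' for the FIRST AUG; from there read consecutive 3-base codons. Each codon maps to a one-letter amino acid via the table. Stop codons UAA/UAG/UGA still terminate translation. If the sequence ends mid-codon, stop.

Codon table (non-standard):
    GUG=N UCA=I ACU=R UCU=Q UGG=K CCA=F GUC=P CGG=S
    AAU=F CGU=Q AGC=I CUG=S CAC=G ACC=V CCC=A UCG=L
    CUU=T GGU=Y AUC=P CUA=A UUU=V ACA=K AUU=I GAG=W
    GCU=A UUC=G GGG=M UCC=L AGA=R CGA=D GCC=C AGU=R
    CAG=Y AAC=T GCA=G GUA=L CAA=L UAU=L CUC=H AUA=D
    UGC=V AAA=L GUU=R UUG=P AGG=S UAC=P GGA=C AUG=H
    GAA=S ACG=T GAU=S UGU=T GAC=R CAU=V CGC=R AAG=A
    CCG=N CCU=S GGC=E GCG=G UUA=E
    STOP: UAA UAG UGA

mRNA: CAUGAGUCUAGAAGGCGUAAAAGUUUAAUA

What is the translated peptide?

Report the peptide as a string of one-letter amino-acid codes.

Answer: HRASELLR

Derivation:
start AUG at pos 1
pos 1: AUG -> H; peptide=H
pos 4: AGU -> R; peptide=HR
pos 7: CUA -> A; peptide=HRA
pos 10: GAA -> S; peptide=HRAS
pos 13: GGC -> E; peptide=HRASE
pos 16: GUA -> L; peptide=HRASEL
pos 19: AAA -> L; peptide=HRASELL
pos 22: GUU -> R; peptide=HRASELLR
pos 25: UAA -> STOP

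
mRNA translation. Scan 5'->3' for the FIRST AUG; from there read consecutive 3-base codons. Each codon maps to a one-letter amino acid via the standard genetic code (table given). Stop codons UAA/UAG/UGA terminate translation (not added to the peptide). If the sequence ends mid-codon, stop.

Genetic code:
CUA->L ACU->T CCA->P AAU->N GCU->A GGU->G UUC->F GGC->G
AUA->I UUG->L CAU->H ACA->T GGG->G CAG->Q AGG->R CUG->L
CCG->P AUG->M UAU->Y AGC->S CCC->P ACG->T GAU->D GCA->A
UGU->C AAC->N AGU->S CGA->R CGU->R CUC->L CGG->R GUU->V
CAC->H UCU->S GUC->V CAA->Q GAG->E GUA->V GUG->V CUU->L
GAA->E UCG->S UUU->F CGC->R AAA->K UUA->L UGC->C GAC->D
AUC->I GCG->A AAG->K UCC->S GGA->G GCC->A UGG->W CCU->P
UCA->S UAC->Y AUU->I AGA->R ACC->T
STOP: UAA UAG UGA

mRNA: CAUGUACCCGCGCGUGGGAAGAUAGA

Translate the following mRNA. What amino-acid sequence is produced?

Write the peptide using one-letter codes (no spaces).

Answer: MYPRVGR

Derivation:
start AUG at pos 1
pos 1: AUG -> M; peptide=M
pos 4: UAC -> Y; peptide=MY
pos 7: CCG -> P; peptide=MYP
pos 10: CGC -> R; peptide=MYPR
pos 13: GUG -> V; peptide=MYPRV
pos 16: GGA -> G; peptide=MYPRVG
pos 19: AGA -> R; peptide=MYPRVGR
pos 22: UAG -> STOP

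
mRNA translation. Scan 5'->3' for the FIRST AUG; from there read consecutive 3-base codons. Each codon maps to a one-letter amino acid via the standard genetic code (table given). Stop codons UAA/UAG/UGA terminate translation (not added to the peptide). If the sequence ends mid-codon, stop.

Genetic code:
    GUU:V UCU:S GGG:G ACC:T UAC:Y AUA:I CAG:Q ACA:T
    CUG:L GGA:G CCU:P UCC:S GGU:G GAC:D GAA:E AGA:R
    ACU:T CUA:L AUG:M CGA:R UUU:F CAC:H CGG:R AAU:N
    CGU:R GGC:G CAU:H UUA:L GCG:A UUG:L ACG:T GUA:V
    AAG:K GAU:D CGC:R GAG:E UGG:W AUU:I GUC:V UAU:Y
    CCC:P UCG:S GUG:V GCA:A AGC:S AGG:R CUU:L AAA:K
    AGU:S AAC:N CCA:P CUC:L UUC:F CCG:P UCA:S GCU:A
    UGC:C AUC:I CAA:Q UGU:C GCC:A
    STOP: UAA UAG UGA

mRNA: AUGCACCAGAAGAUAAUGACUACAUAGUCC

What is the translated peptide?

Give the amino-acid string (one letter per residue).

Answer: MHQKIMTT

Derivation:
start AUG at pos 0
pos 0: AUG -> M; peptide=M
pos 3: CAC -> H; peptide=MH
pos 6: CAG -> Q; peptide=MHQ
pos 9: AAG -> K; peptide=MHQK
pos 12: AUA -> I; peptide=MHQKI
pos 15: AUG -> M; peptide=MHQKIM
pos 18: ACU -> T; peptide=MHQKIMT
pos 21: ACA -> T; peptide=MHQKIMTT
pos 24: UAG -> STOP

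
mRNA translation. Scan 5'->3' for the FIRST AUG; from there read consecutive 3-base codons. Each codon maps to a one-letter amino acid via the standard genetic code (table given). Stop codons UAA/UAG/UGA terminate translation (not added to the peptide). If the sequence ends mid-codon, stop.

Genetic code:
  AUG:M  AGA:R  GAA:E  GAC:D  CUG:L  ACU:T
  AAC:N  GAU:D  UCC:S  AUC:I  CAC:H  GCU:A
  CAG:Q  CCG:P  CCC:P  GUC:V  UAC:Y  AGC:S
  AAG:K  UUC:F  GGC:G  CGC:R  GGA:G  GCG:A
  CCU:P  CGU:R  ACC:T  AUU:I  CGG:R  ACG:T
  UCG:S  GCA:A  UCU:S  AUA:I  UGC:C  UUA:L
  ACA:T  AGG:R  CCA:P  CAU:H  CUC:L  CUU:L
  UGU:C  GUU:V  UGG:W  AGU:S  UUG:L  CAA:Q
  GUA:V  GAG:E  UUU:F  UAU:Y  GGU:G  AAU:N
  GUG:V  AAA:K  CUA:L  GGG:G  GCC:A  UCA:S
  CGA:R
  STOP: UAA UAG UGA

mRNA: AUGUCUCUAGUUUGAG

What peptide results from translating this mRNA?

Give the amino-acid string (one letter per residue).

Answer: MSLV

Derivation:
start AUG at pos 0
pos 0: AUG -> M; peptide=M
pos 3: UCU -> S; peptide=MS
pos 6: CUA -> L; peptide=MSL
pos 9: GUU -> V; peptide=MSLV
pos 12: UGA -> STOP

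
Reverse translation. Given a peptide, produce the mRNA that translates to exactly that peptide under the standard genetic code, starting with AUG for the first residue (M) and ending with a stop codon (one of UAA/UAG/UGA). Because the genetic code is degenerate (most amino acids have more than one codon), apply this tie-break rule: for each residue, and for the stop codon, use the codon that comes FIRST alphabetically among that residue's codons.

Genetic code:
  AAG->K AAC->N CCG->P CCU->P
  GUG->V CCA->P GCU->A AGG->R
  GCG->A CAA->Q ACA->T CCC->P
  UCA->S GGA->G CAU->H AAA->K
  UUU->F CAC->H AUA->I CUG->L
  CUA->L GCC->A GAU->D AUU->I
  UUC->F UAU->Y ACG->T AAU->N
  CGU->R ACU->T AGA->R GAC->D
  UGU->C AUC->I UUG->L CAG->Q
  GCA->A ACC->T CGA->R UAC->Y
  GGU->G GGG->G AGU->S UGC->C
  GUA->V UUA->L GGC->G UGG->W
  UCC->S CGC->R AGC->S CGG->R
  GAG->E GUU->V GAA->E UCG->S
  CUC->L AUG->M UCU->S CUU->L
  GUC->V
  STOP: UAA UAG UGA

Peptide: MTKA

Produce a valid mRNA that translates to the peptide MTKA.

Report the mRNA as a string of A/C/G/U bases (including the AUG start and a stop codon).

residue 1: M -> AUG (start codon)
residue 2: T codons sorted = ACA,ACC,ACG,ACU -> pick first = ACA
residue 3: K codons sorted = AAA,AAG -> pick first = AAA
residue 4: A codons sorted = GCA,GCC,GCG,GCU -> pick first = GCA
terminator: stop codons sorted = UAA,UAG,UGA -> pick first = UAA

Answer: mRNA: AUGACAAAAGCAUAA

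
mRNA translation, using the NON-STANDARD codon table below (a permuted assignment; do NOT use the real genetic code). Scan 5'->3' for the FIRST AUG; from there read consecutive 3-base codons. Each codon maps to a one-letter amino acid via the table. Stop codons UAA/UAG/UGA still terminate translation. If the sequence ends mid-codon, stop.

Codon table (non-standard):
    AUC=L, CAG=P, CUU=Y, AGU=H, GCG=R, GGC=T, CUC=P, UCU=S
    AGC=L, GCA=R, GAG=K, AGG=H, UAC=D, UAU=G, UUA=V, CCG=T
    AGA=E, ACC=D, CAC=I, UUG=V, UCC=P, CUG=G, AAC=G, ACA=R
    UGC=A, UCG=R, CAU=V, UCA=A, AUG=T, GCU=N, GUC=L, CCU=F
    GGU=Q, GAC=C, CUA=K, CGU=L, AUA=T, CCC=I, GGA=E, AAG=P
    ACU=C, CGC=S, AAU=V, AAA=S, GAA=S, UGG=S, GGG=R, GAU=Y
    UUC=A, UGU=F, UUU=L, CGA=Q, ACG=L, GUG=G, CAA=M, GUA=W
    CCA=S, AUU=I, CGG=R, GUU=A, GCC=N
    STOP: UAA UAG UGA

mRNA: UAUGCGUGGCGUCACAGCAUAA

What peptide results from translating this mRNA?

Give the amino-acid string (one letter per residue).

start AUG at pos 1
pos 1: AUG -> T; peptide=T
pos 4: CGU -> L; peptide=TL
pos 7: GGC -> T; peptide=TLT
pos 10: GUC -> L; peptide=TLTL
pos 13: ACA -> R; peptide=TLTLR
pos 16: GCA -> R; peptide=TLTLRR
pos 19: UAA -> STOP

Answer: TLTLRR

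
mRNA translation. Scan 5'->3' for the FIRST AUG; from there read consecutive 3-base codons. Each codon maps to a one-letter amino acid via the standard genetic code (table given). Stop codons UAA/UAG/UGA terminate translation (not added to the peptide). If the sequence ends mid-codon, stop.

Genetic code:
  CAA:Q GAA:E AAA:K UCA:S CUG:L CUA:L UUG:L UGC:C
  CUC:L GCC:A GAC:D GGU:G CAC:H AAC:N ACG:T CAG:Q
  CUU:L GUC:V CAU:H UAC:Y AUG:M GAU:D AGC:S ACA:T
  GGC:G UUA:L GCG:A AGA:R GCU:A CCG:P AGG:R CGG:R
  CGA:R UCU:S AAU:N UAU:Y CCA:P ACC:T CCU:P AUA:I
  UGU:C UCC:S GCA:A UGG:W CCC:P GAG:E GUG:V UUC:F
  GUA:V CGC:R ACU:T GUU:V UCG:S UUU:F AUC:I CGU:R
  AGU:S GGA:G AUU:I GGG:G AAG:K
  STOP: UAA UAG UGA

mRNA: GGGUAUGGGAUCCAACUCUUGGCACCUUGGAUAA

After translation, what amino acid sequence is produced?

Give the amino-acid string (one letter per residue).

start AUG at pos 4
pos 4: AUG -> M; peptide=M
pos 7: GGA -> G; peptide=MG
pos 10: UCC -> S; peptide=MGS
pos 13: AAC -> N; peptide=MGSN
pos 16: UCU -> S; peptide=MGSNS
pos 19: UGG -> W; peptide=MGSNSW
pos 22: CAC -> H; peptide=MGSNSWH
pos 25: CUU -> L; peptide=MGSNSWHL
pos 28: GGA -> G; peptide=MGSNSWHLG
pos 31: UAA -> STOP

Answer: MGSNSWHLG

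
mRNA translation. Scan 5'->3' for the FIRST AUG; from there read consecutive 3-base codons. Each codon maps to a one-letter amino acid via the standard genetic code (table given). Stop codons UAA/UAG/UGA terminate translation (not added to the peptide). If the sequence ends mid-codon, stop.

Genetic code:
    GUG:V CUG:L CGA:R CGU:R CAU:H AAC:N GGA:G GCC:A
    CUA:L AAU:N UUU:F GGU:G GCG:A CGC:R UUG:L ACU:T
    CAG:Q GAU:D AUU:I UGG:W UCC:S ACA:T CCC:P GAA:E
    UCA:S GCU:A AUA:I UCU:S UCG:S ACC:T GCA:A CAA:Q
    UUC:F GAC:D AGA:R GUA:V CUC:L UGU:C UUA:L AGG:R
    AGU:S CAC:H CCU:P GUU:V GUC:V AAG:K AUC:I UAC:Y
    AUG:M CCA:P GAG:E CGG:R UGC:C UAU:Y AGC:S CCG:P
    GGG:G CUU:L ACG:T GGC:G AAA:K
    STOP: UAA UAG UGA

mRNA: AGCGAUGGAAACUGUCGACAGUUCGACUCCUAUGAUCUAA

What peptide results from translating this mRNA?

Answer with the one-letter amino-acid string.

start AUG at pos 4
pos 4: AUG -> M; peptide=M
pos 7: GAA -> E; peptide=ME
pos 10: ACU -> T; peptide=MET
pos 13: GUC -> V; peptide=METV
pos 16: GAC -> D; peptide=METVD
pos 19: AGU -> S; peptide=METVDS
pos 22: UCG -> S; peptide=METVDSS
pos 25: ACU -> T; peptide=METVDSST
pos 28: CCU -> P; peptide=METVDSSTP
pos 31: AUG -> M; peptide=METVDSSTPM
pos 34: AUC -> I; peptide=METVDSSTPMI
pos 37: UAA -> STOP

Answer: METVDSSTPMI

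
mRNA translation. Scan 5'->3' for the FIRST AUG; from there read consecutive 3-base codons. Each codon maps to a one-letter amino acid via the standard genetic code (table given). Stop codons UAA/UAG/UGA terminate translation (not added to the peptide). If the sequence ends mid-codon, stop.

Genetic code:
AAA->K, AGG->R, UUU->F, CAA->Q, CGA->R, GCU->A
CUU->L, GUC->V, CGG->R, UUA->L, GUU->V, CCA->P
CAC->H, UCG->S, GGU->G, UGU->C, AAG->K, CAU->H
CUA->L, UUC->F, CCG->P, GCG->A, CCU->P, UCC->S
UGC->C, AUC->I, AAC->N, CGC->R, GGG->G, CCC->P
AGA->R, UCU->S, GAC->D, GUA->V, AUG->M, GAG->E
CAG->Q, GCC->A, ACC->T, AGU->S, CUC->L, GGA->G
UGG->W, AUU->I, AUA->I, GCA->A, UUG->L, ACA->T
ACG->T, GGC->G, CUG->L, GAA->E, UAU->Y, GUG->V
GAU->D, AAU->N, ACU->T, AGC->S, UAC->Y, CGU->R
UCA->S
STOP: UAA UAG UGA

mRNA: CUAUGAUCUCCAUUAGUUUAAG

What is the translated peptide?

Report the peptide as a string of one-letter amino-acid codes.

start AUG at pos 2
pos 2: AUG -> M; peptide=M
pos 5: AUC -> I; peptide=MI
pos 8: UCC -> S; peptide=MIS
pos 11: AUU -> I; peptide=MISI
pos 14: AGU -> S; peptide=MISIS
pos 17: UUA -> L; peptide=MISISL
pos 20: only 2 nt remain (<3), stop (end of mRNA)

Answer: MISISL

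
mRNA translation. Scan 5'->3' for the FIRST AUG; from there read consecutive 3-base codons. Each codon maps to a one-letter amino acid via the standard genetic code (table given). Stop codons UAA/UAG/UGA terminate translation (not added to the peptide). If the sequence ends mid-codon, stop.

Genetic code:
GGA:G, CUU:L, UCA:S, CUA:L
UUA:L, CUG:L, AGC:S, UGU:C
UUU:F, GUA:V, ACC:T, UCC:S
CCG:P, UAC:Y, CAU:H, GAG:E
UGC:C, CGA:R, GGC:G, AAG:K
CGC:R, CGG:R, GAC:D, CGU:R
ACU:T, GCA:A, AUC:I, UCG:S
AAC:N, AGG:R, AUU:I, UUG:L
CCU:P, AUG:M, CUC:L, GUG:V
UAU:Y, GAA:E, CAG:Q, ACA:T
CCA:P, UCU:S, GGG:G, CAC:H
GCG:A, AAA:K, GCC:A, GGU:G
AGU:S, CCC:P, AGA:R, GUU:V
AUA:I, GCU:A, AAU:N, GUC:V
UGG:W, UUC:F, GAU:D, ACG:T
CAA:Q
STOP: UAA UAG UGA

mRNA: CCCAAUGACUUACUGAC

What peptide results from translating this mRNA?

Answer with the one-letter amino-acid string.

start AUG at pos 4
pos 4: AUG -> M; peptide=M
pos 7: ACU -> T; peptide=MT
pos 10: UAC -> Y; peptide=MTY
pos 13: UGA -> STOP

Answer: MTY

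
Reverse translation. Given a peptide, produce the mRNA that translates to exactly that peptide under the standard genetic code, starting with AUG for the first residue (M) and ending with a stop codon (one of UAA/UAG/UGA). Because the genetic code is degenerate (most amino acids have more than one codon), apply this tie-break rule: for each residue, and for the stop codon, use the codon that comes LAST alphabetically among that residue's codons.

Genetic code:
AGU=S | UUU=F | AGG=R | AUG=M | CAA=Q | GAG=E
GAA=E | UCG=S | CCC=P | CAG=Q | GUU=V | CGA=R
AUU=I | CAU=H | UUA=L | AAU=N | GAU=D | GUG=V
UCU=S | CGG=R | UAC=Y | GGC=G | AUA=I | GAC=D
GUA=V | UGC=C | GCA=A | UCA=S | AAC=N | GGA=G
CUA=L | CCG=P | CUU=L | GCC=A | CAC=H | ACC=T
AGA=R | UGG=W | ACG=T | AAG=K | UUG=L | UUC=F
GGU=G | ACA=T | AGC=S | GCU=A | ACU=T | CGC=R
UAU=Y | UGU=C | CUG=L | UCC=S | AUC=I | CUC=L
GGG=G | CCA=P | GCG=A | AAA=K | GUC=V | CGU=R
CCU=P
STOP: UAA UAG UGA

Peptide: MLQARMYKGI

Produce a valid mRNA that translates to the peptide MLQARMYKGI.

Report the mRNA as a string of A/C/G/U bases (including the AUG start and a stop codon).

residue 1: M -> AUG (start codon)
residue 2: L codons sorted = CUA,CUC,CUG,CUU,UUA,UUG -> pick last = UUG
residue 3: Q codons sorted = CAA,CAG -> pick last = CAG
residue 4: A codons sorted = GCA,GCC,GCG,GCU -> pick last = GCU
residue 5: R codons sorted = AGA,AGG,CGA,CGC,CGG,CGU -> pick last = CGU
residue 6: M -> AUG (only codon)
residue 7: Y codons sorted = UAC,UAU -> pick last = UAU
residue 8: K codons sorted = AAA,AAG -> pick last = AAG
residue 9: G codons sorted = GGA,GGC,GGG,GGU -> pick last = GGU
residue 10: I codons sorted = AUA,AUC,AUU -> pick last = AUU
terminator: stop codons sorted = UAA,UAG,UGA -> pick last = UGA

Answer: mRNA: AUGUUGCAGGCUCGUAUGUAUAAGGGUAUUUGA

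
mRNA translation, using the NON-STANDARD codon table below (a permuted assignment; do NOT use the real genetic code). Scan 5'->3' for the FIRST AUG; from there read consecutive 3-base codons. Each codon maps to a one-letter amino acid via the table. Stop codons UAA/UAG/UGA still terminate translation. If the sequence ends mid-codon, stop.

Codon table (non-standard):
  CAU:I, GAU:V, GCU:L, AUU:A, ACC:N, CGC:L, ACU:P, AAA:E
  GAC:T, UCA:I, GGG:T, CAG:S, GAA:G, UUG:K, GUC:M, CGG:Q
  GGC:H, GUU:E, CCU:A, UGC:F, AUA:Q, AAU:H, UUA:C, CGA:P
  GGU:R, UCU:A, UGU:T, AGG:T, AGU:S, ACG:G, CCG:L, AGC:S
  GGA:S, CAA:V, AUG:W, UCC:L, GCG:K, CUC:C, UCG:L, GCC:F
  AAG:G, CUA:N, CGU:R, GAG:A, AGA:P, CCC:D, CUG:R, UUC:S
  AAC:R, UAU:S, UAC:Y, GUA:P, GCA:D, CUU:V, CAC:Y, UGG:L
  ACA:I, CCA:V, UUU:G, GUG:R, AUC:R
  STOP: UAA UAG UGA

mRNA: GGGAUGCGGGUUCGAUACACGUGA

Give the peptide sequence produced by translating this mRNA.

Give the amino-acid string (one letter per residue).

Answer: WQEPYG

Derivation:
start AUG at pos 3
pos 3: AUG -> W; peptide=W
pos 6: CGG -> Q; peptide=WQ
pos 9: GUU -> E; peptide=WQE
pos 12: CGA -> P; peptide=WQEP
pos 15: UAC -> Y; peptide=WQEPY
pos 18: ACG -> G; peptide=WQEPYG
pos 21: UGA -> STOP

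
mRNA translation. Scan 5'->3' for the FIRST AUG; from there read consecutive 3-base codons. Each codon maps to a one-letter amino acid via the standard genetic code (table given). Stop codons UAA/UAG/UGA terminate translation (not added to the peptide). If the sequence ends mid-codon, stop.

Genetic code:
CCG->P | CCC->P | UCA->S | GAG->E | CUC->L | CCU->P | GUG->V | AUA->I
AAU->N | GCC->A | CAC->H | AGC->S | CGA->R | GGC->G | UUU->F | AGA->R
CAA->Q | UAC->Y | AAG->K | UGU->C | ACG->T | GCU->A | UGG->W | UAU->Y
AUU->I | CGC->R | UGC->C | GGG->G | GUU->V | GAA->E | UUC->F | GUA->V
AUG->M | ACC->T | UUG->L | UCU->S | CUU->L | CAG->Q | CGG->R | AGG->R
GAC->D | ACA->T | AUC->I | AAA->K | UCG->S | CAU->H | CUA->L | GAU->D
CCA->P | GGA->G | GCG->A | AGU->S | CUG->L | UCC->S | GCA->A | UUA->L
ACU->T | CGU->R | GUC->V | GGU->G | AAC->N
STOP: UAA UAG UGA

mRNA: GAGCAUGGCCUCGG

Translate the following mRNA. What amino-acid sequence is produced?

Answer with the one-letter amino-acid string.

Answer: MAS

Derivation:
start AUG at pos 4
pos 4: AUG -> M; peptide=M
pos 7: GCC -> A; peptide=MA
pos 10: UCG -> S; peptide=MAS
pos 13: only 1 nt remain (<3), stop (end of mRNA)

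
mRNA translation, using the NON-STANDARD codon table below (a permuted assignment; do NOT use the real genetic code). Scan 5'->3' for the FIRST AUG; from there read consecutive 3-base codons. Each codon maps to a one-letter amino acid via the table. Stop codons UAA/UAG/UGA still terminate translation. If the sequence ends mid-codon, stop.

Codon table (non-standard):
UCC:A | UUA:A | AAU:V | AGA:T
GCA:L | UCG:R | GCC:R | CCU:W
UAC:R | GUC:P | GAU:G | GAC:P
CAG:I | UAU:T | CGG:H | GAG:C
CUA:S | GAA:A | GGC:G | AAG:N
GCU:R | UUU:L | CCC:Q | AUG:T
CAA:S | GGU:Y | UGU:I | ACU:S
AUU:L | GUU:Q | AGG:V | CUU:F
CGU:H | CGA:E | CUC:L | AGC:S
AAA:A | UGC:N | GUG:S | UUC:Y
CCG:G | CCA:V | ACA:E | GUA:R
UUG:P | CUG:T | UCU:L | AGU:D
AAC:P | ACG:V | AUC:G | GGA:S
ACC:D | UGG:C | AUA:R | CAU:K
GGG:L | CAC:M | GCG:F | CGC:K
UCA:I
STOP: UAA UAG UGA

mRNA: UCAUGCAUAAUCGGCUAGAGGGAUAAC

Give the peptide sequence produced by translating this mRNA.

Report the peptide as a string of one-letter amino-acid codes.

start AUG at pos 2
pos 2: AUG -> T; peptide=T
pos 5: CAU -> K; peptide=TK
pos 8: AAU -> V; peptide=TKV
pos 11: CGG -> H; peptide=TKVH
pos 14: CUA -> S; peptide=TKVHS
pos 17: GAG -> C; peptide=TKVHSC
pos 20: GGA -> S; peptide=TKVHSCS
pos 23: UAA -> STOP

Answer: TKVHSCS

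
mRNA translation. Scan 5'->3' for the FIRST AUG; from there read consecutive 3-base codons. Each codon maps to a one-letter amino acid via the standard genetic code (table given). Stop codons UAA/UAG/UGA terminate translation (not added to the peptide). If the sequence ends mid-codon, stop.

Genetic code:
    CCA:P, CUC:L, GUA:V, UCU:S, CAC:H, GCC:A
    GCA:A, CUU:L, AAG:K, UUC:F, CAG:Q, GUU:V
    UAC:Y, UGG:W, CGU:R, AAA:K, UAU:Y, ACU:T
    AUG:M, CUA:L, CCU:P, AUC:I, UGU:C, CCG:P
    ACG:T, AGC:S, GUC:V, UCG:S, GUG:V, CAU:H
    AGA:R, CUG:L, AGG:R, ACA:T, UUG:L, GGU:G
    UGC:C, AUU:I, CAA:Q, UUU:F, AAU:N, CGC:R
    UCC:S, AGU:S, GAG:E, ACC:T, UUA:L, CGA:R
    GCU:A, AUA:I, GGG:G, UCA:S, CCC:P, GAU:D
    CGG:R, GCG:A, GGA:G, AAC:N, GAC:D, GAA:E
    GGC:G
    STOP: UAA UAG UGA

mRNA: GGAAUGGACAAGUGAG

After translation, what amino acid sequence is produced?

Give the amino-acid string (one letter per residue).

Answer: MDK

Derivation:
start AUG at pos 3
pos 3: AUG -> M; peptide=M
pos 6: GAC -> D; peptide=MD
pos 9: AAG -> K; peptide=MDK
pos 12: UGA -> STOP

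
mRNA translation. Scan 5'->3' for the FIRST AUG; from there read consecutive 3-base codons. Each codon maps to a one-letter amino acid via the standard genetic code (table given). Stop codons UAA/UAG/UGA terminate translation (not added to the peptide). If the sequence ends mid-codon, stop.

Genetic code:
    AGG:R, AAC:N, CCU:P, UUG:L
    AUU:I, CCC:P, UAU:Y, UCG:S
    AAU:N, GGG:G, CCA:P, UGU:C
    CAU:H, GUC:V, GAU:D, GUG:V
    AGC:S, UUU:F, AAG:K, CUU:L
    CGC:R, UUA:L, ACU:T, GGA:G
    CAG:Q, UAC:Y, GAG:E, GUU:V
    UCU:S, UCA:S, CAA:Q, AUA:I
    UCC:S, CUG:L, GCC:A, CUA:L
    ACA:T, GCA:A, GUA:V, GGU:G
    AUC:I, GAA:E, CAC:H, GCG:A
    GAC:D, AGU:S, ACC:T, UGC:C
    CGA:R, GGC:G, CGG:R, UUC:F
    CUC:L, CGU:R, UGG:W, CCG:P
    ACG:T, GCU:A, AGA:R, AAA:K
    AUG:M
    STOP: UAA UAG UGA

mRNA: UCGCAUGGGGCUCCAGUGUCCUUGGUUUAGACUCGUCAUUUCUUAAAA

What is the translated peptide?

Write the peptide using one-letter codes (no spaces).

Answer: MGLQCPWFRLVIS

Derivation:
start AUG at pos 4
pos 4: AUG -> M; peptide=M
pos 7: GGG -> G; peptide=MG
pos 10: CUC -> L; peptide=MGL
pos 13: CAG -> Q; peptide=MGLQ
pos 16: UGU -> C; peptide=MGLQC
pos 19: CCU -> P; peptide=MGLQCP
pos 22: UGG -> W; peptide=MGLQCPW
pos 25: UUU -> F; peptide=MGLQCPWF
pos 28: AGA -> R; peptide=MGLQCPWFR
pos 31: CUC -> L; peptide=MGLQCPWFRL
pos 34: GUC -> V; peptide=MGLQCPWFRLV
pos 37: AUU -> I; peptide=MGLQCPWFRLVI
pos 40: UCU -> S; peptide=MGLQCPWFRLVIS
pos 43: UAA -> STOP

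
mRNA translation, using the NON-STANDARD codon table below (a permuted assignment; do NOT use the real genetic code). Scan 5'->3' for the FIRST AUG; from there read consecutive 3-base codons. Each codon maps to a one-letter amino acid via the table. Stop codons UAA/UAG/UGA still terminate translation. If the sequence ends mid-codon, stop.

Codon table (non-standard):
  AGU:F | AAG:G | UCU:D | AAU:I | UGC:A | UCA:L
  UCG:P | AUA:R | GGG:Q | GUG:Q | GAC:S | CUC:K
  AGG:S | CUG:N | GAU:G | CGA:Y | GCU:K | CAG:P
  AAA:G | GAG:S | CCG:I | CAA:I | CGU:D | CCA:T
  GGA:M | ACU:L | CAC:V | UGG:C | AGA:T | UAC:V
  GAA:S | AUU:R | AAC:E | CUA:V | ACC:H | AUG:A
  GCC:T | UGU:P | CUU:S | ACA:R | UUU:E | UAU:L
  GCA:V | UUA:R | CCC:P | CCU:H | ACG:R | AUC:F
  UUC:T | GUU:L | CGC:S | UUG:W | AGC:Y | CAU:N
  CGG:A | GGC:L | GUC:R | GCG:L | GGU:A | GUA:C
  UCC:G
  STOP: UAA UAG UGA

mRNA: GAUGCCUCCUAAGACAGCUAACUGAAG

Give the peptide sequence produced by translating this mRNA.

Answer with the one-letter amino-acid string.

start AUG at pos 1
pos 1: AUG -> A; peptide=A
pos 4: CCU -> H; peptide=AH
pos 7: CCU -> H; peptide=AHH
pos 10: AAG -> G; peptide=AHHG
pos 13: ACA -> R; peptide=AHHGR
pos 16: GCU -> K; peptide=AHHGRK
pos 19: AAC -> E; peptide=AHHGRKE
pos 22: UGA -> STOP

Answer: AHHGRKE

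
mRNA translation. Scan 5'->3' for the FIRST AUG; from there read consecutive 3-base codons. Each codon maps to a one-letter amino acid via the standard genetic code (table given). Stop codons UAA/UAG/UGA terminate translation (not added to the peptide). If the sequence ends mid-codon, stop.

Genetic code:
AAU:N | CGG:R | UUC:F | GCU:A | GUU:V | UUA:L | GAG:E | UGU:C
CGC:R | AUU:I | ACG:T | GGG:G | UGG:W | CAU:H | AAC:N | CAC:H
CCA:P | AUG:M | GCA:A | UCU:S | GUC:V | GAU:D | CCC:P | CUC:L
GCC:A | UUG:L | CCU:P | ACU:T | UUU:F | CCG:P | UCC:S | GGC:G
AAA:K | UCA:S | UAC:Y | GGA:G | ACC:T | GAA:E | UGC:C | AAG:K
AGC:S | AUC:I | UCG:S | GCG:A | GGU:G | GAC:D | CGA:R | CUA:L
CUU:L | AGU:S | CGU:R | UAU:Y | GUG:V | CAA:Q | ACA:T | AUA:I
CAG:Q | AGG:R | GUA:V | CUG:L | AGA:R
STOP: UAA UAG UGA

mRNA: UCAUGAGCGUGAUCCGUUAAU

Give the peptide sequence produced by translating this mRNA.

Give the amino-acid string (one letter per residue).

Answer: MSVIR

Derivation:
start AUG at pos 2
pos 2: AUG -> M; peptide=M
pos 5: AGC -> S; peptide=MS
pos 8: GUG -> V; peptide=MSV
pos 11: AUC -> I; peptide=MSVI
pos 14: CGU -> R; peptide=MSVIR
pos 17: UAA -> STOP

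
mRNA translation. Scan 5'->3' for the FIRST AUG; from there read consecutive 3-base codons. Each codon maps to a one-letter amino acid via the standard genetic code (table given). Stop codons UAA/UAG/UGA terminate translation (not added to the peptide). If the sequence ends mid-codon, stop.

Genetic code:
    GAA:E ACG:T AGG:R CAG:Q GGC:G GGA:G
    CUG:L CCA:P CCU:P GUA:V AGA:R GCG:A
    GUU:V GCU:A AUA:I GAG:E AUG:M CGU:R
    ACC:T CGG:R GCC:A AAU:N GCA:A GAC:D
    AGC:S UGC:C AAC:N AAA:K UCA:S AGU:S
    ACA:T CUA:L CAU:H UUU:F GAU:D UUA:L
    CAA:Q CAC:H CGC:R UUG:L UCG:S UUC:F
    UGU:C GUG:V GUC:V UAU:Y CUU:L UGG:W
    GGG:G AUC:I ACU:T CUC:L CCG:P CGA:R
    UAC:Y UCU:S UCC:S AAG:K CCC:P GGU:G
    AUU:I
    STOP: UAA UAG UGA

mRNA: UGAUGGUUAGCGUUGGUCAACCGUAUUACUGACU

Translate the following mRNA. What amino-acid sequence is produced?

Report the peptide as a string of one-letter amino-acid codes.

Answer: MVSVGQPYY

Derivation:
start AUG at pos 2
pos 2: AUG -> M; peptide=M
pos 5: GUU -> V; peptide=MV
pos 8: AGC -> S; peptide=MVS
pos 11: GUU -> V; peptide=MVSV
pos 14: GGU -> G; peptide=MVSVG
pos 17: CAA -> Q; peptide=MVSVGQ
pos 20: CCG -> P; peptide=MVSVGQP
pos 23: UAU -> Y; peptide=MVSVGQPY
pos 26: UAC -> Y; peptide=MVSVGQPYY
pos 29: UGA -> STOP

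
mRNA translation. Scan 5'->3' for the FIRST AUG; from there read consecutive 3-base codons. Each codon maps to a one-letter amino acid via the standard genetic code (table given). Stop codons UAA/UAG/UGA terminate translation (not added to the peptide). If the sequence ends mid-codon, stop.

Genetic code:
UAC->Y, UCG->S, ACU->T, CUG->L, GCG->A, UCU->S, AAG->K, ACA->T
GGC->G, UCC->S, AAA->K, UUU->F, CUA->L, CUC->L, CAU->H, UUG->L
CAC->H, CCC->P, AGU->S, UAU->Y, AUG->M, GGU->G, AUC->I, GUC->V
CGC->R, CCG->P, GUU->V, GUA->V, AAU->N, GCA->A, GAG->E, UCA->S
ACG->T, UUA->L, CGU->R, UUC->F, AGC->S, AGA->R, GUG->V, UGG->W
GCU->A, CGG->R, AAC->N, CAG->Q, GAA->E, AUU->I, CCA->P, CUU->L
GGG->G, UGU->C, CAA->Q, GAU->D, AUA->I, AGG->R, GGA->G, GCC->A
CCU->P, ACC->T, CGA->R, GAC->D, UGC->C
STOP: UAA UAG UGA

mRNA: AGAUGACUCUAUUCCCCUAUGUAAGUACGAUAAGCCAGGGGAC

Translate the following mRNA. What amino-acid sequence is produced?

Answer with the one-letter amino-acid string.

Answer: MTLFPYVSTISQG

Derivation:
start AUG at pos 2
pos 2: AUG -> M; peptide=M
pos 5: ACU -> T; peptide=MT
pos 8: CUA -> L; peptide=MTL
pos 11: UUC -> F; peptide=MTLF
pos 14: CCC -> P; peptide=MTLFP
pos 17: UAU -> Y; peptide=MTLFPY
pos 20: GUA -> V; peptide=MTLFPYV
pos 23: AGU -> S; peptide=MTLFPYVS
pos 26: ACG -> T; peptide=MTLFPYVST
pos 29: AUA -> I; peptide=MTLFPYVSTI
pos 32: AGC -> S; peptide=MTLFPYVSTIS
pos 35: CAG -> Q; peptide=MTLFPYVSTISQ
pos 38: GGG -> G; peptide=MTLFPYVSTISQG
pos 41: only 2 nt remain (<3), stop (end of mRNA)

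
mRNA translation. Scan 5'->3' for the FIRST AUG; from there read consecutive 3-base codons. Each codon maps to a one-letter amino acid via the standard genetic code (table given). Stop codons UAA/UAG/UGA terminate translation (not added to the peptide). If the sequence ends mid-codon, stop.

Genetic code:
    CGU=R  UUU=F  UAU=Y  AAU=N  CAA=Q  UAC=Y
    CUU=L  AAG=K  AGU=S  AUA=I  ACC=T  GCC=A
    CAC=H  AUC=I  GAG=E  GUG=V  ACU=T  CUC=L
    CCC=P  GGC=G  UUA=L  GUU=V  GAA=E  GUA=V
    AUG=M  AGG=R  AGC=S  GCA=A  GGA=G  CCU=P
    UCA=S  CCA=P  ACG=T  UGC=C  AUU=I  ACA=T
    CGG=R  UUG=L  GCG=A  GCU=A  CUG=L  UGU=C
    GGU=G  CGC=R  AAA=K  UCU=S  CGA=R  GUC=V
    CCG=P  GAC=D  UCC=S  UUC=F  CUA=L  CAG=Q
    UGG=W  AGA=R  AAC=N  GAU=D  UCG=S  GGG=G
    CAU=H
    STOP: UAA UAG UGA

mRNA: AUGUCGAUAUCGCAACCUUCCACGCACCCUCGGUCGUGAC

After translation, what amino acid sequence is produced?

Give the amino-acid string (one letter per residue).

Answer: MSISQPSTHPRS

Derivation:
start AUG at pos 0
pos 0: AUG -> M; peptide=M
pos 3: UCG -> S; peptide=MS
pos 6: AUA -> I; peptide=MSI
pos 9: UCG -> S; peptide=MSIS
pos 12: CAA -> Q; peptide=MSISQ
pos 15: CCU -> P; peptide=MSISQP
pos 18: UCC -> S; peptide=MSISQPS
pos 21: ACG -> T; peptide=MSISQPST
pos 24: CAC -> H; peptide=MSISQPSTH
pos 27: CCU -> P; peptide=MSISQPSTHP
pos 30: CGG -> R; peptide=MSISQPSTHPR
pos 33: UCG -> S; peptide=MSISQPSTHPRS
pos 36: UGA -> STOP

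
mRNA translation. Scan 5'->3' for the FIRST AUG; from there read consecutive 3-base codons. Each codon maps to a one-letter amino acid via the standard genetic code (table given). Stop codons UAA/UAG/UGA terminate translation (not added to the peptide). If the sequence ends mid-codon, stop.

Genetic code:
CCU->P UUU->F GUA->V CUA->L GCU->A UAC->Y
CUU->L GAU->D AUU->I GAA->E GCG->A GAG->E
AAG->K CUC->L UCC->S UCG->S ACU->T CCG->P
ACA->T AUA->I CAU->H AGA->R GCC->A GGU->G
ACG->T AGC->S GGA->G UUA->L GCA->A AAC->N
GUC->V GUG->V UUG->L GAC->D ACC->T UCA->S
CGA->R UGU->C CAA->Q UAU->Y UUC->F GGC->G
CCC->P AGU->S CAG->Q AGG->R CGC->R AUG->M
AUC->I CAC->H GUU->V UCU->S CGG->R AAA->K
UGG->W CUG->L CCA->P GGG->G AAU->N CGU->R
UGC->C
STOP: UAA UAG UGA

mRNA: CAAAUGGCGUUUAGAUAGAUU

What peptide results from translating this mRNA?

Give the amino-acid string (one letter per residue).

Answer: MAFR

Derivation:
start AUG at pos 3
pos 3: AUG -> M; peptide=M
pos 6: GCG -> A; peptide=MA
pos 9: UUU -> F; peptide=MAF
pos 12: AGA -> R; peptide=MAFR
pos 15: UAG -> STOP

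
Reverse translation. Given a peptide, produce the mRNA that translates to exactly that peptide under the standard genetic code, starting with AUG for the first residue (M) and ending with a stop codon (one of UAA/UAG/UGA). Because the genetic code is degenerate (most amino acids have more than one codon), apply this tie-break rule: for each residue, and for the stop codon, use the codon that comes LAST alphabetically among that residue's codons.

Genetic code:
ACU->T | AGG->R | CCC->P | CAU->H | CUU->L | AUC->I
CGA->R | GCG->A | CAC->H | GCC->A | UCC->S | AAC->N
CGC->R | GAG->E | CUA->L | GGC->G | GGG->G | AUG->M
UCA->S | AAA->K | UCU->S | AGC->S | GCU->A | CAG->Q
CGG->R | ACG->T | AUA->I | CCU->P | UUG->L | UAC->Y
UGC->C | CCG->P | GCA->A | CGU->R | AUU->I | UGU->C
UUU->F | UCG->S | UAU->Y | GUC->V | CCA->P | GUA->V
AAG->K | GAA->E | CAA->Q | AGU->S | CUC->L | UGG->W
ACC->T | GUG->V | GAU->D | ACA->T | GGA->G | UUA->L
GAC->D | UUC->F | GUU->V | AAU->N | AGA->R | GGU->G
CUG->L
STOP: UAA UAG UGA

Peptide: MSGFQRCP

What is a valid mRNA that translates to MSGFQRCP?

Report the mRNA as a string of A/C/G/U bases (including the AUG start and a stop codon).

residue 1: M -> AUG (start codon)
residue 2: S codons sorted = AGC,AGU,UCA,UCC,UCG,UCU -> pick last = UCU
residue 3: G codons sorted = GGA,GGC,GGG,GGU -> pick last = GGU
residue 4: F codons sorted = UUC,UUU -> pick last = UUU
residue 5: Q codons sorted = CAA,CAG -> pick last = CAG
residue 6: R codons sorted = AGA,AGG,CGA,CGC,CGG,CGU -> pick last = CGU
residue 7: C codons sorted = UGC,UGU -> pick last = UGU
residue 8: P codons sorted = CCA,CCC,CCG,CCU -> pick last = CCU
terminator: stop codons sorted = UAA,UAG,UGA -> pick last = UGA

Answer: mRNA: AUGUCUGGUUUUCAGCGUUGUCCUUGA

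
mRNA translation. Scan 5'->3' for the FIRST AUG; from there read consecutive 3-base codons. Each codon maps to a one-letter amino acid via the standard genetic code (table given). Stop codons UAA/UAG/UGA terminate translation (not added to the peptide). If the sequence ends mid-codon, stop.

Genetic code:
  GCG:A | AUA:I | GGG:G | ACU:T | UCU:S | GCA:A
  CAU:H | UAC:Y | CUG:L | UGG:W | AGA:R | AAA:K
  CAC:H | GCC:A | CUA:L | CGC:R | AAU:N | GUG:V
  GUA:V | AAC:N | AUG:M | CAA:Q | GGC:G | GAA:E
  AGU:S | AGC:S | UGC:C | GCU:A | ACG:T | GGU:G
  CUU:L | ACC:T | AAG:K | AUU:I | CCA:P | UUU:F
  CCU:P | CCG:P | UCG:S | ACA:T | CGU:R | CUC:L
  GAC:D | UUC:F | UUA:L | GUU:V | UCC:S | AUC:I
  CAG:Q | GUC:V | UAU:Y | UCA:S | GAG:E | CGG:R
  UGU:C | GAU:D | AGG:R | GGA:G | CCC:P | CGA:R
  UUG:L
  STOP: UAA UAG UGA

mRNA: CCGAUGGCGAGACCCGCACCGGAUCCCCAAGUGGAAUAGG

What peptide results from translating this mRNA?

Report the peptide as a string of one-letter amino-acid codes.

start AUG at pos 3
pos 3: AUG -> M; peptide=M
pos 6: GCG -> A; peptide=MA
pos 9: AGA -> R; peptide=MAR
pos 12: CCC -> P; peptide=MARP
pos 15: GCA -> A; peptide=MARPA
pos 18: CCG -> P; peptide=MARPAP
pos 21: GAU -> D; peptide=MARPAPD
pos 24: CCC -> P; peptide=MARPAPDP
pos 27: CAA -> Q; peptide=MARPAPDPQ
pos 30: GUG -> V; peptide=MARPAPDPQV
pos 33: GAA -> E; peptide=MARPAPDPQVE
pos 36: UAG -> STOP

Answer: MARPAPDPQVE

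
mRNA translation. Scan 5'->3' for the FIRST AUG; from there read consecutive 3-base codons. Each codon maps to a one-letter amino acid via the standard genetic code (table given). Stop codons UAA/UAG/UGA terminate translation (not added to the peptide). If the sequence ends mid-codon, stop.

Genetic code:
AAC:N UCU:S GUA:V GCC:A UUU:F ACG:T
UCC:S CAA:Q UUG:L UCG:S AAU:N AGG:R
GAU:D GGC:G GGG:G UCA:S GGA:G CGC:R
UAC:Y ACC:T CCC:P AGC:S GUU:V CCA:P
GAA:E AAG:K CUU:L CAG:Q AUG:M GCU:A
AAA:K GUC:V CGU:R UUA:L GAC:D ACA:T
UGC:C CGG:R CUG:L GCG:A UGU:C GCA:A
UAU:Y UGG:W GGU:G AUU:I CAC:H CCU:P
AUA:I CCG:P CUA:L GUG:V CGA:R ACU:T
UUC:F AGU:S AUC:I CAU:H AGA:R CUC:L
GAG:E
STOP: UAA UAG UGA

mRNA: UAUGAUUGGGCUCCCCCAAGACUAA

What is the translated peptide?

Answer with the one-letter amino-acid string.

Answer: MIGLPQD

Derivation:
start AUG at pos 1
pos 1: AUG -> M; peptide=M
pos 4: AUU -> I; peptide=MI
pos 7: GGG -> G; peptide=MIG
pos 10: CUC -> L; peptide=MIGL
pos 13: CCC -> P; peptide=MIGLP
pos 16: CAA -> Q; peptide=MIGLPQ
pos 19: GAC -> D; peptide=MIGLPQD
pos 22: UAA -> STOP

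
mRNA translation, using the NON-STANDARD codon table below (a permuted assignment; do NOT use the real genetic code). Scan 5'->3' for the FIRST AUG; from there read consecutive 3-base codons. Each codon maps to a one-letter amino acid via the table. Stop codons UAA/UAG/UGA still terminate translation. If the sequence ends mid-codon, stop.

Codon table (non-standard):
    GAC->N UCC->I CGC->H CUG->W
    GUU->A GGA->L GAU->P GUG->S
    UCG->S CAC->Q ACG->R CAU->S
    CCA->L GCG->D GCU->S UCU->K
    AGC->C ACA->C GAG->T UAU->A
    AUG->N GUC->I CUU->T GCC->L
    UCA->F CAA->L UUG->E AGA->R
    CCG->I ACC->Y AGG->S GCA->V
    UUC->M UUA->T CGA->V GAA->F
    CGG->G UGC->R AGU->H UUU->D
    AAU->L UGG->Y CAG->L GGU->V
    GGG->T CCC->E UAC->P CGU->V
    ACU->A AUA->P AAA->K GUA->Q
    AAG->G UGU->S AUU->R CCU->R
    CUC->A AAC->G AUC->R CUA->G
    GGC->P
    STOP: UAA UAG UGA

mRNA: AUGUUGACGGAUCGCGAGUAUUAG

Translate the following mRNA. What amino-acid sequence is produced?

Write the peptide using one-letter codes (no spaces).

start AUG at pos 0
pos 0: AUG -> N; peptide=N
pos 3: UUG -> E; peptide=NE
pos 6: ACG -> R; peptide=NER
pos 9: GAU -> P; peptide=NERP
pos 12: CGC -> H; peptide=NERPH
pos 15: GAG -> T; peptide=NERPHT
pos 18: UAU -> A; peptide=NERPHTA
pos 21: UAG -> STOP

Answer: NERPHTA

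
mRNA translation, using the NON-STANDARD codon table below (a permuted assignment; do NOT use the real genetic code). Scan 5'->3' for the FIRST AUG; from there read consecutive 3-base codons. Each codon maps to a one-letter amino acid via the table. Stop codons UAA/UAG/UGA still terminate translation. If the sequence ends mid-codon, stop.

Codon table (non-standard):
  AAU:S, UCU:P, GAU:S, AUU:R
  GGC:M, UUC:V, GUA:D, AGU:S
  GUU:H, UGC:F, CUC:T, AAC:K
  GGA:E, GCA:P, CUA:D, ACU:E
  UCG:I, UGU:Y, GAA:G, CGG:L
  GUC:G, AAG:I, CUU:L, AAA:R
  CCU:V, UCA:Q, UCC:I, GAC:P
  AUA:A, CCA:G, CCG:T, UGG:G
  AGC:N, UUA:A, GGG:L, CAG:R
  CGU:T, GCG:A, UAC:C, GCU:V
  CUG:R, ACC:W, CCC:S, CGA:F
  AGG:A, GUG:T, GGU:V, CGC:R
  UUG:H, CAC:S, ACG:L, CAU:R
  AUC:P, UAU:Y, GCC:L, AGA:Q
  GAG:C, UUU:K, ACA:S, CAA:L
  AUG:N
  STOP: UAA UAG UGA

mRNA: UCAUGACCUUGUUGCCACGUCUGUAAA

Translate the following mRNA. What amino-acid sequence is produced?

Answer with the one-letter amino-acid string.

start AUG at pos 2
pos 2: AUG -> N; peptide=N
pos 5: ACC -> W; peptide=NW
pos 8: UUG -> H; peptide=NWH
pos 11: UUG -> H; peptide=NWHH
pos 14: CCA -> G; peptide=NWHHG
pos 17: CGU -> T; peptide=NWHHGT
pos 20: CUG -> R; peptide=NWHHGTR
pos 23: UAA -> STOP

Answer: NWHHGTR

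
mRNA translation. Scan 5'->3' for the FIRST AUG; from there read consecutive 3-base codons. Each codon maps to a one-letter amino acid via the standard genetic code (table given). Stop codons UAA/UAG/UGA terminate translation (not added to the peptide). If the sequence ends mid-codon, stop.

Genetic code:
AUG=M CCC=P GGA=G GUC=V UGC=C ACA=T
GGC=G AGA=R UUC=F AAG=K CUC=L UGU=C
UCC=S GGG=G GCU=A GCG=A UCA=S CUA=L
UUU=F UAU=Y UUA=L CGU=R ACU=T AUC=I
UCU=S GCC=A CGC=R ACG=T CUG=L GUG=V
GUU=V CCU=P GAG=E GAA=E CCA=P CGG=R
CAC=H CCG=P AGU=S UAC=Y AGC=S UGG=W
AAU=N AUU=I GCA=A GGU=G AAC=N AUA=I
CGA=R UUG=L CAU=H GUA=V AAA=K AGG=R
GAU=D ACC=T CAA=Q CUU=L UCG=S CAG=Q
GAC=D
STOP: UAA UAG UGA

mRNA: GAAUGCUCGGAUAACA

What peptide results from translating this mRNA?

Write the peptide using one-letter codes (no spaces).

start AUG at pos 2
pos 2: AUG -> M; peptide=M
pos 5: CUC -> L; peptide=ML
pos 8: GGA -> G; peptide=MLG
pos 11: UAA -> STOP

Answer: MLG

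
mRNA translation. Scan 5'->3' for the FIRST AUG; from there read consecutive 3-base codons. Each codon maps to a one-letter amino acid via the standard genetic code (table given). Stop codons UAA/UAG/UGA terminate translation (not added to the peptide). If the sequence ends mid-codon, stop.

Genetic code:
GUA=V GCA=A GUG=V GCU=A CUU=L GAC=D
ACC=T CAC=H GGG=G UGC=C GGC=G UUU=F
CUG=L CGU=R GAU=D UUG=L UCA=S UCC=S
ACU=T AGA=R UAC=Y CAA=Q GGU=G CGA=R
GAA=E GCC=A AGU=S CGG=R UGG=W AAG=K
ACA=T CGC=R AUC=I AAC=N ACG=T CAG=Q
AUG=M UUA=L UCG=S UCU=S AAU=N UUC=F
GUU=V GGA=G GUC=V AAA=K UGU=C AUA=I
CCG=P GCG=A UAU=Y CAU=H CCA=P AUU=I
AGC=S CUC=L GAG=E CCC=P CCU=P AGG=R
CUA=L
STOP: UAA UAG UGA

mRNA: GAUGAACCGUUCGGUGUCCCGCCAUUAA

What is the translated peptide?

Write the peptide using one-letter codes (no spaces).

Answer: MNRSVSRH

Derivation:
start AUG at pos 1
pos 1: AUG -> M; peptide=M
pos 4: AAC -> N; peptide=MN
pos 7: CGU -> R; peptide=MNR
pos 10: UCG -> S; peptide=MNRS
pos 13: GUG -> V; peptide=MNRSV
pos 16: UCC -> S; peptide=MNRSVS
pos 19: CGC -> R; peptide=MNRSVSR
pos 22: CAU -> H; peptide=MNRSVSRH
pos 25: UAA -> STOP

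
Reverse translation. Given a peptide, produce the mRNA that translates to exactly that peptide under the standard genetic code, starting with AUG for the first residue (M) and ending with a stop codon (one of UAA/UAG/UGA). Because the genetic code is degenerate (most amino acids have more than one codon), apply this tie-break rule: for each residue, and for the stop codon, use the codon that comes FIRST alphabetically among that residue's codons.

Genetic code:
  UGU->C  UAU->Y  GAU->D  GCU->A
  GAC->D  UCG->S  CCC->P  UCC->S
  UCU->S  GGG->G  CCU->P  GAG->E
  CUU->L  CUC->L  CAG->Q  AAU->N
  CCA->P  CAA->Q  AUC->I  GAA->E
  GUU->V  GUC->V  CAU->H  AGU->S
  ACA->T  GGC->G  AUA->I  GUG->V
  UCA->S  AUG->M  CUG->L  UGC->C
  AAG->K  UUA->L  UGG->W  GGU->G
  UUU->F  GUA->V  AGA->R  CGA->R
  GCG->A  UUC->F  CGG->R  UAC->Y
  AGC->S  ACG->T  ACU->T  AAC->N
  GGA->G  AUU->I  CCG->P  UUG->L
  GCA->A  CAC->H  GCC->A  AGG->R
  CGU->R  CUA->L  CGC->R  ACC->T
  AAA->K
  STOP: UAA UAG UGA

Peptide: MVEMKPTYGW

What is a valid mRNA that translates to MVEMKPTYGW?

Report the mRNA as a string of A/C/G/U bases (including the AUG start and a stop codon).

residue 1: M -> AUG (start codon)
residue 2: V codons sorted = GUA,GUC,GUG,GUU -> pick first = GUA
residue 3: E codons sorted = GAA,GAG -> pick first = GAA
residue 4: M -> AUG (only codon)
residue 5: K codons sorted = AAA,AAG -> pick first = AAA
residue 6: P codons sorted = CCA,CCC,CCG,CCU -> pick first = CCA
residue 7: T codons sorted = ACA,ACC,ACG,ACU -> pick first = ACA
residue 8: Y codons sorted = UAC,UAU -> pick first = UAC
residue 9: G codons sorted = GGA,GGC,GGG,GGU -> pick first = GGA
residue 10: W -> UGG (only codon)
terminator: stop codons sorted = UAA,UAG,UGA -> pick first = UAA

Answer: mRNA: AUGGUAGAAAUGAAACCAACAUACGGAUGGUAA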